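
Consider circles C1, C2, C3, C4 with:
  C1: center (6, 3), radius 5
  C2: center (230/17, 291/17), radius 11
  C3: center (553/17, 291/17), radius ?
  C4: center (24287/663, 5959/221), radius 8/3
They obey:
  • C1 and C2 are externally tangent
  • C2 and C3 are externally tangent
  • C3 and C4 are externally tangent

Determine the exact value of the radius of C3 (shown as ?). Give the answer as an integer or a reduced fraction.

1. [ext C2·C3]  r_C3² + 22r_C3 − 240 = 0  ⇒  r_C3 = 8 (r>0 drops 1)
2. [ext C3·C4]  r_C3² + (16/3)r_C3 − 320/3 = 0  ⇒  r_C3 = 8 (r>0 drops 1)

8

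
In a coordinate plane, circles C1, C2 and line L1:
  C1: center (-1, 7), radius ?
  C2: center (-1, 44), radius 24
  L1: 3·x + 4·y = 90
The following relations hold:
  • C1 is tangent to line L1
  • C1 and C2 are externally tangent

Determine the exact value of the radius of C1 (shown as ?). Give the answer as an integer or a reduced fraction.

1. [C1‖L1]  r_C1² − 169 = 0  ⇒  r_C1 = 13 (r>0 drops 1)
2. [ext C1·C2]  r_C1² + 48r_C1 − 793 = 0  ⇒  r_C1 = 13 (r>0 drops 1)

13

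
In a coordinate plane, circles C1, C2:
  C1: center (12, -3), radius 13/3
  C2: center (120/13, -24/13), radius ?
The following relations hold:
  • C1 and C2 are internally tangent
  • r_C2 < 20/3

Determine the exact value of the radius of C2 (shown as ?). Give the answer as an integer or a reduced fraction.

4/3

1. [int C1,C2]  r_C2² − (26/3)r_C2 + 88/9 = 0  ⇒  r_C2 = 4/3 or 22/3
2. given r_C2 < 20/3: keep 4/3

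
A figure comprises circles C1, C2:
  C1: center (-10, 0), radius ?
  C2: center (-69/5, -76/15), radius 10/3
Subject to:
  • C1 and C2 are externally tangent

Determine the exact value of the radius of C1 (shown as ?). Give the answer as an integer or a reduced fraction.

1. [ext C1·C2]  r_C1² + (20/3)r_C1 − 29 = 0  ⇒  r_C1 = 3 (r>0 drops 1)

3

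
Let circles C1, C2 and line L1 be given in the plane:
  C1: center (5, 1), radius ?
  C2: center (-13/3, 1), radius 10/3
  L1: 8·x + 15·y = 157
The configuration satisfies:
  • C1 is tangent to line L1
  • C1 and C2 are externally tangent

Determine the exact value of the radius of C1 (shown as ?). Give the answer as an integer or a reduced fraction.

1. [C1‖L1]  r_C1² − 36 = 0  ⇒  r_C1 = 6 (r>0 drops 1)
2. [ext C1·C2]  r_C1² + (20/3)r_C1 − 76 = 0  ⇒  r_C1 = 6 (r>0 drops 1)

6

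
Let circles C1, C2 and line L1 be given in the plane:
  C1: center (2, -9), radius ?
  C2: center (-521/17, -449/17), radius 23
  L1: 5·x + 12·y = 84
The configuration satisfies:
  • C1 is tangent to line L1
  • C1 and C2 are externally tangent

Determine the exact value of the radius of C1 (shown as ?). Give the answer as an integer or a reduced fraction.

14

1. [C1‖L1]  r_C1² − 196 = 0  ⇒  r_C1 = 14 (r>0 drops 1)
2. [ext C1·C2]  r_C1² + 46r_C1 − 840 = 0  ⇒  r_C1 = 14 (r>0 drops 1)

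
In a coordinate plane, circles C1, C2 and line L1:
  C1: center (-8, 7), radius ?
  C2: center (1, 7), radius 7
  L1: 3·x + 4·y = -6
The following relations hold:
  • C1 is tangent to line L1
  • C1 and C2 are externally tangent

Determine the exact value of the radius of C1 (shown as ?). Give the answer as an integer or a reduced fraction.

2

1. [C1‖L1]  r_C1² − 4 = 0  ⇒  r_C1 = 2 (r>0 drops 1)
2. [ext C1·C2]  r_C1² + 14r_C1 − 32 = 0  ⇒  r_C1 = 2 (r>0 drops 1)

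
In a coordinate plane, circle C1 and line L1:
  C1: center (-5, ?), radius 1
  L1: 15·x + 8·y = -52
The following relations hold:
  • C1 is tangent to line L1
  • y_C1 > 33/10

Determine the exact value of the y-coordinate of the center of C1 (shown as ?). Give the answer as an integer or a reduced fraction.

1. [C1‖L1]  y_C1² − (23/4)y_C1 + 15/4 = 0  ⇒  y_C1 = 3/4 or 5
2. given y_C1 > 33/10: keep 5

5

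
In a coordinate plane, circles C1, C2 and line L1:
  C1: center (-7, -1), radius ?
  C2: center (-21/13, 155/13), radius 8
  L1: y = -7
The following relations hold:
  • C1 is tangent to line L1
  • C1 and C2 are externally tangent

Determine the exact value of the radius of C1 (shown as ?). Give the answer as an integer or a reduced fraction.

1. [C1‖L1]  r_C1² − 36 = 0  ⇒  r_C1 = 6 (r>0 drops 1)
2. [ext C1·C2]  r_C1² + 16r_C1 − 132 = 0  ⇒  r_C1 = 6 (r>0 drops 1)

6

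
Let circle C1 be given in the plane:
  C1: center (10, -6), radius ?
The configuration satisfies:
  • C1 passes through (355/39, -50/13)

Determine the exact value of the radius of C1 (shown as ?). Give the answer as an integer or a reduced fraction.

1. [C1∋P]  r_C1² − 49/9 = 0  ⇒  r_C1 = 7/3 (r>0 drops 1)

7/3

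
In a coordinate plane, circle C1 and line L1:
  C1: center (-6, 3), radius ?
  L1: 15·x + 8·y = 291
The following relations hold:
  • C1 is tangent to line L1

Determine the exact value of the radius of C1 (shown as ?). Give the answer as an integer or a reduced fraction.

1. [C1‖L1]  r_C1² − 441 = 0  ⇒  r_C1 = 21 (r>0 drops 1)

21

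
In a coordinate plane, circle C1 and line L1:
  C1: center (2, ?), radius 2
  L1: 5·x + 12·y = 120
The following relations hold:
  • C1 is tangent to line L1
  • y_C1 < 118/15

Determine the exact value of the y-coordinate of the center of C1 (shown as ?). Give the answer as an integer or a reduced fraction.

1. [C1‖L1]  y_C1² − (55/3)y_C1 + 238/3 = 0  ⇒  y_C1 = 7 or 34/3
2. given y_C1 < 118/15: keep 7

7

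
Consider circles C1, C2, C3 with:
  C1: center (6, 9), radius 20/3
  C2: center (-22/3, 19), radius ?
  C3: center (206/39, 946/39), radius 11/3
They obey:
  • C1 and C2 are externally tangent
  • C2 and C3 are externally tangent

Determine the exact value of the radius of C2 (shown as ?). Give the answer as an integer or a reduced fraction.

10

1. [ext C1·C2]  r_C2² + (40/3)r_C2 − 700/3 = 0  ⇒  r_C2 = 10 (r>0 drops 1)
2. [ext C2·C3]  r_C2² + (22/3)r_C2 − 520/3 = 0  ⇒  r_C2 = 10 (r>0 drops 1)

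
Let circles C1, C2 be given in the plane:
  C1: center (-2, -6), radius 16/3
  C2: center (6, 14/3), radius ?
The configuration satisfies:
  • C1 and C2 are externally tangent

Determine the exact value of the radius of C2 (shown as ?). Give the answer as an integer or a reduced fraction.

1. [ext C1·C2]  r_C2² + (32/3)r_C2 − 448/3 = 0  ⇒  r_C2 = 8 (r>0 drops 1)

8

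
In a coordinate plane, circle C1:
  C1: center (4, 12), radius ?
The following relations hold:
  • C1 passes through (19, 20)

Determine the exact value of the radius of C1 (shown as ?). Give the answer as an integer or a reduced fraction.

1. [C1∋P]  r_C1² − 289 = 0  ⇒  r_C1 = 17 (r>0 drops 1)

17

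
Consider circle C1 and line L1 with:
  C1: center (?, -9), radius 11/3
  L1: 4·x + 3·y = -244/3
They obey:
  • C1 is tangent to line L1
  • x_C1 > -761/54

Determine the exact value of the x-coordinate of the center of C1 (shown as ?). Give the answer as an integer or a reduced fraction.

-9

1. [C1‖L1]  x_C1² + (163/6)x_C1 + 327/2 = 0  ⇒  x_C1 = -109/6 or -9
2. given x_C1 > -761/54: keep -9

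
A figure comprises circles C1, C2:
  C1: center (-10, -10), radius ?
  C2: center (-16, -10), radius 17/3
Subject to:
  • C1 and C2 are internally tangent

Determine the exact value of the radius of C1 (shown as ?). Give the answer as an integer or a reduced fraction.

35/3

1. [int C1,C2]  r_C1² − (34/3)r_C1 − 35/9 = 0  ⇒  r_C1 = 35/3 (r>0 drops 1)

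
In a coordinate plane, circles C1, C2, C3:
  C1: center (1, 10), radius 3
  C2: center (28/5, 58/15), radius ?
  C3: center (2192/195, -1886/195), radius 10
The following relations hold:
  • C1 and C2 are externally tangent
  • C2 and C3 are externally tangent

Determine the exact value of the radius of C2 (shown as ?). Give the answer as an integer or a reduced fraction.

1. [ext C1·C2]  r_C2² + 6r_C2 − 448/9 = 0  ⇒  r_C2 = 14/3 (r>0 drops 1)
2. [ext C2·C3]  r_C2² + 20r_C2 − 1036/9 = 0  ⇒  r_C2 = 14/3 (r>0 drops 1)

14/3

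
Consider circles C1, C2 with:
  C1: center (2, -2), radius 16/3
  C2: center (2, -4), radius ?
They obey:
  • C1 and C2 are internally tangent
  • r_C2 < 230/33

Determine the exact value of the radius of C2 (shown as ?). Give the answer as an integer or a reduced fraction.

1. [int C1,C2]  r_C2² − (32/3)r_C2 + 220/9 = 0  ⇒  r_C2 = 10/3 or 22/3
2. given r_C2 < 230/33: keep 10/3

10/3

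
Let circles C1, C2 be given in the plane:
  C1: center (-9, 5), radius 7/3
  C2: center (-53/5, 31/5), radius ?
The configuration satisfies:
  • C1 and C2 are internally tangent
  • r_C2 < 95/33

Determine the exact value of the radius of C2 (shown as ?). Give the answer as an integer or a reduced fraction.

1. [int C1,C2]  r_C2² − (14/3)r_C2 + 13/9 = 0  ⇒  r_C2 = 1/3 or 13/3
2. given r_C2 < 95/33: keep 1/3

1/3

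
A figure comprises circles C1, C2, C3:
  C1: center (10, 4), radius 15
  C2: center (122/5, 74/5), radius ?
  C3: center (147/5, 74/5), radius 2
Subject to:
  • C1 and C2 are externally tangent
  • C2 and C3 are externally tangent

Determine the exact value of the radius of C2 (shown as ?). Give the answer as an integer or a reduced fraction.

3

1. [ext C1·C2]  r_C2² + 30r_C2 − 99 = 0  ⇒  r_C2 = 3 (r>0 drops 1)
2. [ext C2·C3]  r_C2² + 4r_C2 − 21 = 0  ⇒  r_C2 = 3 (r>0 drops 1)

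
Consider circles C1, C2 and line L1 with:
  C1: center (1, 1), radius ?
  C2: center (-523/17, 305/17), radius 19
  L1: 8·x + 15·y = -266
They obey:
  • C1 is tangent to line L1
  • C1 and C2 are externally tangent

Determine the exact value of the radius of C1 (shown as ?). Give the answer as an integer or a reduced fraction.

17

1. [C1‖L1]  r_C1² − 289 = 0  ⇒  r_C1 = 17 (r>0 drops 1)
2. [ext C1·C2]  r_C1² + 38r_C1 − 935 = 0  ⇒  r_C1 = 17 (r>0 drops 1)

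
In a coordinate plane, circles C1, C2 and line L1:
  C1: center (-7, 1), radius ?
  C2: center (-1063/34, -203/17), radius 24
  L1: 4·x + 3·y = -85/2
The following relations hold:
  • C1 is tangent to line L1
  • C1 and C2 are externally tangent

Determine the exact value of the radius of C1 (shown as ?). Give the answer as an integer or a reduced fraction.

1. [C1‖L1]  r_C1² − 49/4 = 0  ⇒  r_C1 = 7/2 (r>0 drops 1)
2. [ext C1·C2]  r_C1² + 48r_C1 − 721/4 = 0  ⇒  r_C1 = 7/2 (r>0 drops 1)

7/2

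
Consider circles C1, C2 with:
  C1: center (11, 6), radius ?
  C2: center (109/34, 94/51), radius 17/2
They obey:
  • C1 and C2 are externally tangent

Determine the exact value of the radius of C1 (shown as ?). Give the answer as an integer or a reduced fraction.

1. [ext C1·C2]  r_C1² + 17r_C1 − 52/9 = 0  ⇒  r_C1 = 1/3 (r>0 drops 1)

1/3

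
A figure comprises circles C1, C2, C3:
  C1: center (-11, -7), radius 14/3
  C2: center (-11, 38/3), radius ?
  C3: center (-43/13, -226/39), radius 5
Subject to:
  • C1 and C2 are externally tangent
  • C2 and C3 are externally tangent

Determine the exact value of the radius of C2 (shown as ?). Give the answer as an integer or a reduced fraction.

1. [ext C1·C2]  r_C2² + (28/3)r_C2 − 365 = 0  ⇒  r_C2 = 15 (r>0 drops 1)
2. [ext C2·C3]  r_C2² + 10r_C2 − 375 = 0  ⇒  r_C2 = 15 (r>0 drops 1)

15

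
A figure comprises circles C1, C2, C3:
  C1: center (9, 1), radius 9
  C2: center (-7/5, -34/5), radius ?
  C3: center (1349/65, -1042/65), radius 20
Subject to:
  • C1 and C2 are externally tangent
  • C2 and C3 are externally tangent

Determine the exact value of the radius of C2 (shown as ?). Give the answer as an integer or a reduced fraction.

1. [ext C1·C2]  r_C2² + 18r_C2 − 88 = 0  ⇒  r_C2 = 4 (r>0 drops 1)
2. [ext C2·C3]  r_C2² + 40r_C2 − 176 = 0  ⇒  r_C2 = 4 (r>0 drops 1)

4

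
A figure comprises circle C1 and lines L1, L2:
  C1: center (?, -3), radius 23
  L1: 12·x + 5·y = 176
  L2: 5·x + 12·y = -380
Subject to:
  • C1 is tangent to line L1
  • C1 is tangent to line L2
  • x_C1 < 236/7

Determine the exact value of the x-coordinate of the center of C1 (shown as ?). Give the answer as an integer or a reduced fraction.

-9

1. [C1‖L1]  x_C1² − (191/6)x_C1 − 735/2 = 0  ⇒  x_C1 = -9 or 245/6
2. [C1‖L2]  x_C1² + (688/5)x_C1 + 5787/5 = 0  ⇒  x_C1 = -643/5 or -9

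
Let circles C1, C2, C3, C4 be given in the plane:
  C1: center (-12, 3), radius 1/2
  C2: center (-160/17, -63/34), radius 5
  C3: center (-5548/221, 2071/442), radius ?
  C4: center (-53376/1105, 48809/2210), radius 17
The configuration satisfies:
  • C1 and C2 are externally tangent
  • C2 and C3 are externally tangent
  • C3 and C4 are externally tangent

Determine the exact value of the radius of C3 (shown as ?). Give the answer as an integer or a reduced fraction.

1. [ext C2·C3]  r_C3² + 10r_C3 − 264 = 0  ⇒  r_C3 = 12 (r>0 drops 1)
2. [ext C3·C4]  r_C3² + 34r_C3 − 552 = 0  ⇒  r_C3 = 12 (r>0 drops 1)

12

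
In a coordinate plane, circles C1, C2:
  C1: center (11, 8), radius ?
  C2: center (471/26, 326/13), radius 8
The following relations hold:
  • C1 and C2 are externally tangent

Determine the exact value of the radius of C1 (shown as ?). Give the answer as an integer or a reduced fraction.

21/2

1. [ext C1·C2]  r_C1² + 16r_C1 − 1113/4 = 0  ⇒  r_C1 = 21/2 (r>0 drops 1)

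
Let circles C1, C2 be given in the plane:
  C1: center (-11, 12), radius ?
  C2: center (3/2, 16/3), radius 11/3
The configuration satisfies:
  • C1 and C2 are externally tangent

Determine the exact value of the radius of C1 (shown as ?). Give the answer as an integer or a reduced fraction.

1. [ext C1·C2]  r_C1² + (22/3)r_C1 − 749/4 = 0  ⇒  r_C1 = 21/2 (r>0 drops 1)

21/2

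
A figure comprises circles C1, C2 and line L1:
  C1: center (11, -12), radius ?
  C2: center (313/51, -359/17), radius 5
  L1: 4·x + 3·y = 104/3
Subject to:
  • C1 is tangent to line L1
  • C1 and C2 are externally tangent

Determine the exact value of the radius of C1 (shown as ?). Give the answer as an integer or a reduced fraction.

1. [C1‖L1]  r_C1² − 256/9 = 0  ⇒  r_C1 = 16/3 (r>0 drops 1)
2. [ext C1·C2]  r_C1² + 10r_C1 − 736/9 = 0  ⇒  r_C1 = 16/3 (r>0 drops 1)

16/3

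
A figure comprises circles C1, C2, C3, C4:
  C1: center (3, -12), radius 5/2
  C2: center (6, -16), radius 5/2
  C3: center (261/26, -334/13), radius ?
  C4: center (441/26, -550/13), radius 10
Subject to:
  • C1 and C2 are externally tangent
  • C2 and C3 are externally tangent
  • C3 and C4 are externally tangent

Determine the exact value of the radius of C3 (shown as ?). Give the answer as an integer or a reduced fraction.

1. [ext C2·C3]  r_C3² + 5r_C3 − 104 = 0  ⇒  r_C3 = 8 (r>0 drops 1)
2. [ext C3·C4]  r_C3² + 20r_C3 − 224 = 0  ⇒  r_C3 = 8 (r>0 drops 1)

8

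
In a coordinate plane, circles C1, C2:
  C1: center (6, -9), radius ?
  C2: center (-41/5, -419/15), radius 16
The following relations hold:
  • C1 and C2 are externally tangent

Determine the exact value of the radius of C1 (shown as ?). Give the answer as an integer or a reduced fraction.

23/3

1. [ext C1·C2]  r_C1² + 32r_C1 − 2737/9 = 0  ⇒  r_C1 = 23/3 (r>0 drops 1)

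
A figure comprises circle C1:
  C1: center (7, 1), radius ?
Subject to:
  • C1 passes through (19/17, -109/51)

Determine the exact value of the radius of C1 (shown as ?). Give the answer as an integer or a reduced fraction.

20/3

1. [C1∋P]  r_C1² − 400/9 = 0  ⇒  r_C1 = 20/3 (r>0 drops 1)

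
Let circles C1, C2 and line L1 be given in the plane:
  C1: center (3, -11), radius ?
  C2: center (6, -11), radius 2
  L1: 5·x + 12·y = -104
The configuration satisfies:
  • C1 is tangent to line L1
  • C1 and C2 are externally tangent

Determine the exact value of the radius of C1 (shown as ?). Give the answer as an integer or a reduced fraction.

1. [C1‖L1]  r_C1² − 1 = 0  ⇒  r_C1 = 1 (r>0 drops 1)
2. [ext C1·C2]  r_C1² + 4r_C1 − 5 = 0  ⇒  r_C1 = 1 (r>0 drops 1)

1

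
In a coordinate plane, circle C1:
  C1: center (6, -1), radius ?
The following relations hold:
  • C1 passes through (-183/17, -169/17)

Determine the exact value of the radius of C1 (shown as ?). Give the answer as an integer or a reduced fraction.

1. [C1∋P]  r_C1² − 361 = 0  ⇒  r_C1 = 19 (r>0 drops 1)

19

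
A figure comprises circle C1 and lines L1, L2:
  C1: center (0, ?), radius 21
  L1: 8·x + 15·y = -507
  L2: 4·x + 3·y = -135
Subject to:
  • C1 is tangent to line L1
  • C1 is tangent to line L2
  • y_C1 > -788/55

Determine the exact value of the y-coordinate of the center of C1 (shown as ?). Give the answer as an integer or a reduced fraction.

-10

1. [C1‖L1]  y_C1² + (338/5)y_C1 + 576 = 0  ⇒  y_C1 = -288/5 or -10
2. [C1‖L2]  y_C1² + 90y_C1 + 800 = 0  ⇒  y_C1 = -80 or -10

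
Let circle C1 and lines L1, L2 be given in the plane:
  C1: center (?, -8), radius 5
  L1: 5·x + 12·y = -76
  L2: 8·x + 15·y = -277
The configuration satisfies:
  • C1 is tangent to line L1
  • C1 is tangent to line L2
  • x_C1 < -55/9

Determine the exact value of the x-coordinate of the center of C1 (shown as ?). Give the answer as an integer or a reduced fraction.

1. [C1‖L1]  x_C1² − 8x_C1 − 153 = 0  ⇒  x_C1 = -9 or 17
2. [C1‖L2]  x_C1² + (157/4)x_C1 + 1089/4 = 0  ⇒  x_C1 = -121/4 or -9

-9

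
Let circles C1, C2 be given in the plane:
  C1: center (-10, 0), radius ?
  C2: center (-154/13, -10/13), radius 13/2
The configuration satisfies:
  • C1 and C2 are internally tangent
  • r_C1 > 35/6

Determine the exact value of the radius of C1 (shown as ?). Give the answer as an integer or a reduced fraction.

17/2

1. [int C1,C2]  r_C1² − 13r_C1 + 153/4 = 0  ⇒  r_C1 = 9/2 or 17/2
2. given r_C1 > 35/6: keep 17/2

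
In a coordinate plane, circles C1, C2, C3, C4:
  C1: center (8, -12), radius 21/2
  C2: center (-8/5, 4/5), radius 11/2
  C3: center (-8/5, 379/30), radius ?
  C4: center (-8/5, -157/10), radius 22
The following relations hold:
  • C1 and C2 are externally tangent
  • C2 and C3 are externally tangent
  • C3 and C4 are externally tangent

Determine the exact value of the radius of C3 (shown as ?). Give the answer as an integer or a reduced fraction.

1. [ext C2·C3]  r_C3² + 11r_C3 − 988/9 = 0  ⇒  r_C3 = 19/3 (r>0 drops 1)
2. [ext C3·C4]  r_C3² + 44r_C3 − 2869/9 = 0  ⇒  r_C3 = 19/3 (r>0 drops 1)

19/3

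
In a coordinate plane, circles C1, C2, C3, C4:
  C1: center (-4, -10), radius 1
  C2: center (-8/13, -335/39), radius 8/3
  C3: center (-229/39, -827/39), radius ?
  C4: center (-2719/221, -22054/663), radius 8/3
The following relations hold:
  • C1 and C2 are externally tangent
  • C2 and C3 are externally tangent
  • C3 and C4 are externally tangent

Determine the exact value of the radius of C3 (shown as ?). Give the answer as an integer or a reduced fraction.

11

1. [ext C2·C3]  r_C3² + (16/3)r_C3 − 539/3 = 0  ⇒  r_C3 = 11 (r>0 drops 1)
2. [ext C3·C4]  r_C3² + (16/3)r_C3 − 539/3 = 0  ⇒  r_C3 = 11 (r>0 drops 1)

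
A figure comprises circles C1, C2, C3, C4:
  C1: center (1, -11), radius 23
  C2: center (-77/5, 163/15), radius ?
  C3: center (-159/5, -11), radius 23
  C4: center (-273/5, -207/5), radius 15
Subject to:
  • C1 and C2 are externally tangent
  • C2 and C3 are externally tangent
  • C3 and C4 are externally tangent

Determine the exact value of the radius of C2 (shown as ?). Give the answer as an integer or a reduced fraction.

1. [ext C1·C2]  r_C2² + 46r_C2 − 1963/9 = 0  ⇒  r_C2 = 13/3 (r>0 drops 1)
2. [ext C2·C3]  r_C2² + 46r_C2 − 1963/9 = 0  ⇒  r_C2 = 13/3 (r>0 drops 1)

13/3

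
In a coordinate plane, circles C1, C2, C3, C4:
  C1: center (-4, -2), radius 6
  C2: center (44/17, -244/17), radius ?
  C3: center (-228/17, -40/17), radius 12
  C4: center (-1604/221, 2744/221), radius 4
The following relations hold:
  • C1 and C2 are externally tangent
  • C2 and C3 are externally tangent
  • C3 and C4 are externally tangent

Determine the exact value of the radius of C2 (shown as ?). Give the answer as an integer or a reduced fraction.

8

1. [ext C1·C2]  r_C2² + 12r_C2 − 160 = 0  ⇒  r_C2 = 8 (r>0 drops 1)
2. [ext C2·C3]  r_C2² + 24r_C2 − 256 = 0  ⇒  r_C2 = 8 (r>0 drops 1)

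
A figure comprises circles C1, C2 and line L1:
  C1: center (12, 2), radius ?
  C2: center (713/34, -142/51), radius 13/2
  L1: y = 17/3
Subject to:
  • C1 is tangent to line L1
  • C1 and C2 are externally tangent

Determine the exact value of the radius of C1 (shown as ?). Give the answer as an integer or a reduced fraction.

1. [C1‖L1]  r_C1² − 121/9 = 0  ⇒  r_C1 = 11/3 (r>0 drops 1)
2. [ext C1·C2]  r_C1² + 13r_C1 − 550/9 = 0  ⇒  r_C1 = 11/3 (r>0 drops 1)

11/3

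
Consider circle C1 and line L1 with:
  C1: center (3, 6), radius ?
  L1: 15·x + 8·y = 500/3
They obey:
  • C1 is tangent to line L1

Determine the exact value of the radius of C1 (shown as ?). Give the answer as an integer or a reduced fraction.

13/3

1. [C1‖L1]  r_C1² − 169/9 = 0  ⇒  r_C1 = 13/3 (r>0 drops 1)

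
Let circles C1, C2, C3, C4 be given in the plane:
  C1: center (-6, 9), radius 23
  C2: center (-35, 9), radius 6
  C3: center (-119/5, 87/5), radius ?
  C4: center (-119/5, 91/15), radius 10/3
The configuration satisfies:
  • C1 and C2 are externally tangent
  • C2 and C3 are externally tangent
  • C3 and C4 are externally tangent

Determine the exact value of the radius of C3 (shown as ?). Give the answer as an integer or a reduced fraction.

8

1. [ext C2·C3]  r_C3² + 12r_C3 − 160 = 0  ⇒  r_C3 = 8 (r>0 drops 1)
2. [ext C3·C4]  r_C3² + (20/3)r_C3 − 352/3 = 0  ⇒  r_C3 = 8 (r>0 drops 1)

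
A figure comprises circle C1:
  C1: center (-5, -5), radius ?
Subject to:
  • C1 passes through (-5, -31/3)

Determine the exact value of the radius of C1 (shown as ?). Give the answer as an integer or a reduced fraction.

1. [C1∋P]  r_C1² − 256/9 = 0  ⇒  r_C1 = 16/3 (r>0 drops 1)

16/3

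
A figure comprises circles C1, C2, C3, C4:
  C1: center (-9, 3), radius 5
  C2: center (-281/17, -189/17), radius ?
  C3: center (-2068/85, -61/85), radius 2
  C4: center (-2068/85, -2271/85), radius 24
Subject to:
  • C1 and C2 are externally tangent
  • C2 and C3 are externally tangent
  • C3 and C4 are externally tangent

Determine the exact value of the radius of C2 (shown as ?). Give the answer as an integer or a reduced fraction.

1. [ext C1·C2]  r_C2² + 10r_C2 − 231 = 0  ⇒  r_C2 = 11 (r>0 drops 1)
2. [ext C2·C3]  r_C2² + 4r_C2 − 165 = 0  ⇒  r_C2 = 11 (r>0 drops 1)

11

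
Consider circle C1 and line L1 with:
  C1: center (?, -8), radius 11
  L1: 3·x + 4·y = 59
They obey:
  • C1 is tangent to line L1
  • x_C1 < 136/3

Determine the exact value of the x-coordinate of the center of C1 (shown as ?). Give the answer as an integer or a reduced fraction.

1. [C1‖L1]  x_C1² − (182/3)x_C1 + 584 = 0  ⇒  x_C1 = 12 or 146/3
2. given x_C1 < 136/3: keep 12

12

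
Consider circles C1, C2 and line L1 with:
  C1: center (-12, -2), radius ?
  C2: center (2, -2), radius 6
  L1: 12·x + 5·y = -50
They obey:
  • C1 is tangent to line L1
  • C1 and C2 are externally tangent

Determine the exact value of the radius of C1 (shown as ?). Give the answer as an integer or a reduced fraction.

8

1. [C1‖L1]  r_C1² − 64 = 0  ⇒  r_C1 = 8 (r>0 drops 1)
2. [ext C1·C2]  r_C1² + 12r_C1 − 160 = 0  ⇒  r_C1 = 8 (r>0 drops 1)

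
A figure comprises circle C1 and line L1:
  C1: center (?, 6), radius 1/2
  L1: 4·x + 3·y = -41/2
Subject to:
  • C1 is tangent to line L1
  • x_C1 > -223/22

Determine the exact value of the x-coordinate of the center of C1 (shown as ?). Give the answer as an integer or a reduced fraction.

1. [C1‖L1]  x_C1² + (77/4)x_C1 + 369/4 = 0  ⇒  x_C1 = -41/4 or -9
2. given x_C1 > -223/22: keep -9

-9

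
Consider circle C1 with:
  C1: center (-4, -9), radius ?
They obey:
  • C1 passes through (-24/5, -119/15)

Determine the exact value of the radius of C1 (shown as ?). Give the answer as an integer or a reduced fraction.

4/3

1. [C1∋P]  r_C1² − 16/9 = 0  ⇒  r_C1 = 4/3 (r>0 drops 1)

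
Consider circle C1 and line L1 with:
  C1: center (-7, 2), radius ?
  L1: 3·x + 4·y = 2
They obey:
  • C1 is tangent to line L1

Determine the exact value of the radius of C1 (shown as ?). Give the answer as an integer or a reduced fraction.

3

1. [C1‖L1]  r_C1² − 9 = 0  ⇒  r_C1 = 3 (r>0 drops 1)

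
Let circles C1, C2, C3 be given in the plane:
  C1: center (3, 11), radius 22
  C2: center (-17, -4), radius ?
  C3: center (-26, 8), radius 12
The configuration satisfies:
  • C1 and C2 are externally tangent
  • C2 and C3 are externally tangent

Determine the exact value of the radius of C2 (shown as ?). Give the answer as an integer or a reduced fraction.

3

1. [ext C1·C2]  r_C2² + 44r_C2 − 141 = 0  ⇒  r_C2 = 3 (r>0 drops 1)
2. [ext C2·C3]  r_C2² + 24r_C2 − 81 = 0  ⇒  r_C2 = 3 (r>0 drops 1)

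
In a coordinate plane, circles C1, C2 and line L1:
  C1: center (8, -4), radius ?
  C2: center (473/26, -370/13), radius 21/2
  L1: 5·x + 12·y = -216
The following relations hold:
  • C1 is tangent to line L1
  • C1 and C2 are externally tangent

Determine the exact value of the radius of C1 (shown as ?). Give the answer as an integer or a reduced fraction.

1. [C1‖L1]  r_C1² − 256 = 0  ⇒  r_C1 = 16 (r>0 drops 1)
2. [ext C1·C2]  r_C1² + 21r_C1 − 592 = 0  ⇒  r_C1 = 16 (r>0 drops 1)

16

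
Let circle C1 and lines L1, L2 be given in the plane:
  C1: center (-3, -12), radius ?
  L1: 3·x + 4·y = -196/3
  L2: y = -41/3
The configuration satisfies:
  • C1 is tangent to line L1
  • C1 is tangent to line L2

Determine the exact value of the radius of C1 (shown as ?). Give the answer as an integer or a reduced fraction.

1. [C1‖L1]  r_C1² − 25/9 = 0  ⇒  r_C1 = 5/3 (r>0 drops 1)
2. [C1‖L2]  r_C1² − 25/9 = 0  ⇒  r_C1 = 5/3 (r>0 drops 1)

5/3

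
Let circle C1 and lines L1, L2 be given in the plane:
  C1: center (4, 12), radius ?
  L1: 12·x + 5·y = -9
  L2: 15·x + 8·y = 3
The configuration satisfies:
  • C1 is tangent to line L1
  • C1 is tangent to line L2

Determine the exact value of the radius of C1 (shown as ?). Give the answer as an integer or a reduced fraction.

9

1. [C1‖L1]  r_C1² − 81 = 0  ⇒  r_C1 = 9 (r>0 drops 1)
2. [C1‖L2]  r_C1² − 81 = 0  ⇒  r_C1 = 9 (r>0 drops 1)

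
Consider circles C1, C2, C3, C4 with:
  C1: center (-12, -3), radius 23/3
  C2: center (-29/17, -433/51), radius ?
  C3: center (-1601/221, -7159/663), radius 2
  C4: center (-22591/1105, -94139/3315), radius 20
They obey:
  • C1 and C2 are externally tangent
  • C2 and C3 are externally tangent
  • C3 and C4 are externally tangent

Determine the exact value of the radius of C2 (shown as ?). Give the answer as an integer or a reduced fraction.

1. [ext C1·C2]  r_C2² + (46/3)r_C2 − 232/3 = 0  ⇒  r_C2 = 4 (r>0 drops 1)
2. [ext C2·C3]  r_C2² + 4r_C2 − 32 = 0  ⇒  r_C2 = 4 (r>0 drops 1)

4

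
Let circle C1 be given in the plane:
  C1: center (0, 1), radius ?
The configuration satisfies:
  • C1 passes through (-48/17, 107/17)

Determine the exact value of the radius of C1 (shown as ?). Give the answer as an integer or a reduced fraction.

1. [C1∋P]  r_C1² − 36 = 0  ⇒  r_C1 = 6 (r>0 drops 1)

6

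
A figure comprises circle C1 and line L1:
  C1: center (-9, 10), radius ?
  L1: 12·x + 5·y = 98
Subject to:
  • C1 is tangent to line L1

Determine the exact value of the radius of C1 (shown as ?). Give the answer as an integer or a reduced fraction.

1. [C1‖L1]  r_C1² − 144 = 0  ⇒  r_C1 = 12 (r>0 drops 1)

12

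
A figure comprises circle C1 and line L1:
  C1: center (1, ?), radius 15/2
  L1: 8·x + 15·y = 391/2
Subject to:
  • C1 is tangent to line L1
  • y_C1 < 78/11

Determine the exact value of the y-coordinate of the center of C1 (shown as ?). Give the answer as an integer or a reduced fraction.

1. [C1‖L1]  y_C1² − 25y_C1 + 84 = 0  ⇒  y_C1 = 4 or 21
2. given y_C1 < 78/11: keep 4

4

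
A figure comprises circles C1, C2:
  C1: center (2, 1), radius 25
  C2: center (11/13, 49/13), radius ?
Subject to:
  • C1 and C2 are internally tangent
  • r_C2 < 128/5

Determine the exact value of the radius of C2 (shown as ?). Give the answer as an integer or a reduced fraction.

1. [int C1,C2]  r_C2² − 50r_C2 + 616 = 0  ⇒  r_C2 = 22 or 28
2. given r_C2 < 128/5: keep 22

22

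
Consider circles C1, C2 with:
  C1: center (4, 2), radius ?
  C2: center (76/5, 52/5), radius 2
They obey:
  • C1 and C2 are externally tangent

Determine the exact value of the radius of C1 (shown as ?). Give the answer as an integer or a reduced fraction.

12

1. [ext C1·C2]  r_C1² + 4r_C1 − 192 = 0  ⇒  r_C1 = 12 (r>0 drops 1)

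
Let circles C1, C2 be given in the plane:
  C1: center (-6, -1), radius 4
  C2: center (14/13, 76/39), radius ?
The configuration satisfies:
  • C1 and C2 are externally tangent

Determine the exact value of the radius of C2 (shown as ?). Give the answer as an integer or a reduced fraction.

1. [ext C1·C2]  r_C2² + 8r_C2 − 385/9 = 0  ⇒  r_C2 = 11/3 (r>0 drops 1)

11/3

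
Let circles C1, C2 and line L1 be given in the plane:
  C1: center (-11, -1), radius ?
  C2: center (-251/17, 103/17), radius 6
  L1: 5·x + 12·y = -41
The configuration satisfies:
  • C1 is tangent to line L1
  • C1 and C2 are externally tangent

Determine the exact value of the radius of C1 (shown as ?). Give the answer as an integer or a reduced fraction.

1. [C1‖L1]  r_C1² − 4 = 0  ⇒  r_C1 = 2 (r>0 drops 1)
2. [ext C1·C2]  r_C1² + 12r_C1 − 28 = 0  ⇒  r_C1 = 2 (r>0 drops 1)

2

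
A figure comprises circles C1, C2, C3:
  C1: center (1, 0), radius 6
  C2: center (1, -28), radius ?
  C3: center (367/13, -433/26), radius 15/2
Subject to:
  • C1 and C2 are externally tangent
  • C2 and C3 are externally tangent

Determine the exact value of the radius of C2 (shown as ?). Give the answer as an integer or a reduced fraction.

22

1. [ext C1·C2]  r_C2² + 12r_C2 − 748 = 0  ⇒  r_C2 = 22 (r>0 drops 1)
2. [ext C2·C3]  r_C2² + 15r_C2 − 814 = 0  ⇒  r_C2 = 22 (r>0 drops 1)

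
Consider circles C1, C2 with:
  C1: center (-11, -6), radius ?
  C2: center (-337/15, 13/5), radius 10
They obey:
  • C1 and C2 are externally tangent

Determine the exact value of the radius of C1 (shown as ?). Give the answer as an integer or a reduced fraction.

1. [ext C1·C2]  r_C1² + 20r_C1 − 949/9 = 0  ⇒  r_C1 = 13/3 (r>0 drops 1)

13/3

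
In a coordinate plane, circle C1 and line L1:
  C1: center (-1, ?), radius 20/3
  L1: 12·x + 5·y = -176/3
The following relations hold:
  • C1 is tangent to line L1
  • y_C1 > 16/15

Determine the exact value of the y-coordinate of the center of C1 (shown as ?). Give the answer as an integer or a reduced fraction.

8

1. [C1‖L1]  y_C1² + (56/3)y_C1 − 640/3 = 0  ⇒  y_C1 = -80/3 or 8
2. given y_C1 > 16/15: keep 8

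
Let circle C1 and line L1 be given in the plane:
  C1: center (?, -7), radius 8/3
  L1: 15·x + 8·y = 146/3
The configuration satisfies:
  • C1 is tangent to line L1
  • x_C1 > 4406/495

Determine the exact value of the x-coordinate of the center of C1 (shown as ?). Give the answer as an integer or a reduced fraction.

1. [C1‖L1]  x_C1² − (628/45)x_C1 + 356/9 = 0  ⇒  x_C1 = 178/45 or 10
2. given x_C1 > 4406/495: keep 10

10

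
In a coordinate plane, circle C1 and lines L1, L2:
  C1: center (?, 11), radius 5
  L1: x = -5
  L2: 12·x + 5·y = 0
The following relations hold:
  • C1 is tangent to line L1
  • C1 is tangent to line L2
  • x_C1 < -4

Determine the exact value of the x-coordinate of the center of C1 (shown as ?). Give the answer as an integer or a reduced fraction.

-10

1. [C1‖L1]  x_C1² + 10x_C1 = 0  ⇒  x_C1 = -10 or 0
2. [C1‖L2]  x_C1² + (55/6)x_C1 − 25/3 = 0  ⇒  x_C1 = -10 or 5/6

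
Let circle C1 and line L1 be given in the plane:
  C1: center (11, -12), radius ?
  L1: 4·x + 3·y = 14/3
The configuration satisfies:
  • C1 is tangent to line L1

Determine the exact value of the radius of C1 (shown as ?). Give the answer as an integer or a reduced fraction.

1. [C1‖L1]  r_C1² − 4/9 = 0  ⇒  r_C1 = 2/3 (r>0 drops 1)

2/3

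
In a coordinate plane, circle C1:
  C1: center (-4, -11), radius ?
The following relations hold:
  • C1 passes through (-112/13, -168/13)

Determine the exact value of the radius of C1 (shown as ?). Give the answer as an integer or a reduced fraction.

5

1. [C1∋P]  r_C1² − 25 = 0  ⇒  r_C1 = 5 (r>0 drops 1)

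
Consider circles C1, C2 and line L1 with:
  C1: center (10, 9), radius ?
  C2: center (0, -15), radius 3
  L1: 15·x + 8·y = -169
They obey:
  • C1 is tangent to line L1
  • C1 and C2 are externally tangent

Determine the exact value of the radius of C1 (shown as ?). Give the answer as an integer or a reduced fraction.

23

1. [C1‖L1]  r_C1² − 529 = 0  ⇒  r_C1 = 23 (r>0 drops 1)
2. [ext C1·C2]  r_C1² + 6r_C1 − 667 = 0  ⇒  r_C1 = 23 (r>0 drops 1)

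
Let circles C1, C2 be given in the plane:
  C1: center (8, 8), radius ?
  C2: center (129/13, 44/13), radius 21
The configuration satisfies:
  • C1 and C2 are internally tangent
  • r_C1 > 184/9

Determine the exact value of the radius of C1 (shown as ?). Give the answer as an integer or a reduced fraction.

26

1. [int C1,C2]  r_C1² − 42r_C1 + 416 = 0  ⇒  r_C1 = 16 or 26
2. given r_C1 > 184/9: keep 26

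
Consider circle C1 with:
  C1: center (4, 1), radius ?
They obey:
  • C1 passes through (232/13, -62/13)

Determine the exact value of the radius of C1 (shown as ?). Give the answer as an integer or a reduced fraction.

15

1. [C1∋P]  r_C1² − 225 = 0  ⇒  r_C1 = 15 (r>0 drops 1)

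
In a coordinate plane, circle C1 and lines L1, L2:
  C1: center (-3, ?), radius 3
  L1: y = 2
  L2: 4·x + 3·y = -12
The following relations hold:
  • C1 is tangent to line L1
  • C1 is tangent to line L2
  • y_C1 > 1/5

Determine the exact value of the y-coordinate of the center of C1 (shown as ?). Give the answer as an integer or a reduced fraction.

1. [C1‖L1]  y_C1² − 4y_C1 − 5 = 0  ⇒  y_C1 = -1 or 5
2. [C1‖L2]  y_C1² − 25 = 0  ⇒  y_C1 = -5 or 5

5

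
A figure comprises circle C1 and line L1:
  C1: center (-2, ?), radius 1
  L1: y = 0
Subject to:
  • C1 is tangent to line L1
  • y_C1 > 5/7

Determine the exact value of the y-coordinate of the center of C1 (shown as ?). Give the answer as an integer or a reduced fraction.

1

1. [C1‖L1]  y_C1² − 1 = 0  ⇒  y_C1 = -1 or 1
2. given y_C1 > 5/7: keep 1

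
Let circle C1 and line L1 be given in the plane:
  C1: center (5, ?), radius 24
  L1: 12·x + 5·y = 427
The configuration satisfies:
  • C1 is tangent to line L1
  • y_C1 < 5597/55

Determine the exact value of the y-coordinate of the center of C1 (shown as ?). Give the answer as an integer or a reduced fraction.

11

1. [C1‖L1]  y_C1² − (734/5)y_C1 + 7469/5 = 0  ⇒  y_C1 = 11 or 679/5
2. given y_C1 < 5597/55: keep 11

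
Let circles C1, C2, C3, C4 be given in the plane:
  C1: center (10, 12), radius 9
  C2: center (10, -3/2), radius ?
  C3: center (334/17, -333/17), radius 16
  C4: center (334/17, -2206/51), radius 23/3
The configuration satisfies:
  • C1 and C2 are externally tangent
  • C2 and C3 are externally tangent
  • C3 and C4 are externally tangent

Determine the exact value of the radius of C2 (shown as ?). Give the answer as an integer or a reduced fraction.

9/2

1. [ext C1·C2]  r_C2² + 18r_C2 − 405/4 = 0  ⇒  r_C2 = 9/2 (r>0 drops 1)
2. [ext C2·C3]  r_C2² + 32r_C2 − 657/4 = 0  ⇒  r_C2 = 9/2 (r>0 drops 1)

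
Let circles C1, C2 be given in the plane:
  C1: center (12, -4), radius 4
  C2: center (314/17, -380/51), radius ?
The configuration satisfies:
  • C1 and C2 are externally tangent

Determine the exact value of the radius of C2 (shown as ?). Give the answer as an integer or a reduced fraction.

1. [ext C1·C2]  r_C2² + 8r_C2 − 340/9 = 0  ⇒  r_C2 = 10/3 (r>0 drops 1)

10/3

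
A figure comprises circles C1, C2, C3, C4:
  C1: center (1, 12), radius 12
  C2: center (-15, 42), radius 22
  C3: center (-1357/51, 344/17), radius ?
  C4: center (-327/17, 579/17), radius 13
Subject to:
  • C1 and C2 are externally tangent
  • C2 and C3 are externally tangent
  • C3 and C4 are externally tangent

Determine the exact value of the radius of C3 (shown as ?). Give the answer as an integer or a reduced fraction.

1. [ext C2·C3]  r_C3² + 44r_C3 − 1120/9 = 0  ⇒  r_C3 = 8/3 (r>0 drops 1)
2. [ext C3·C4]  r_C3² + 26r_C3 − 688/9 = 0  ⇒  r_C3 = 8/3 (r>0 drops 1)

8/3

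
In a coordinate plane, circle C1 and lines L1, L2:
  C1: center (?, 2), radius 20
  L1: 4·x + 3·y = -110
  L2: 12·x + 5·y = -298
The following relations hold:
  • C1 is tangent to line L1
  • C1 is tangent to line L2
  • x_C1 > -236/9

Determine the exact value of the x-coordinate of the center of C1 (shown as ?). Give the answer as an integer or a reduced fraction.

1. [C1‖L1]  x_C1² + 58x_C1 + 216 = 0  ⇒  x_C1 = -54 or -4
2. [C1‖L2]  x_C1² + (154/3)x_C1 + 568/3 = 0  ⇒  x_C1 = -142/3 or -4

-4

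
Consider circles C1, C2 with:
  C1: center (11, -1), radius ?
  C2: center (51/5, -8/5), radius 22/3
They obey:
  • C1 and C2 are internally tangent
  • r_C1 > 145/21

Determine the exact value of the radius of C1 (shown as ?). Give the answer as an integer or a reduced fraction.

1. [int C1,C2]  r_C1² − (44/3)r_C1 + 475/9 = 0  ⇒  r_C1 = 19/3 or 25/3
2. given r_C1 > 145/21: keep 25/3

25/3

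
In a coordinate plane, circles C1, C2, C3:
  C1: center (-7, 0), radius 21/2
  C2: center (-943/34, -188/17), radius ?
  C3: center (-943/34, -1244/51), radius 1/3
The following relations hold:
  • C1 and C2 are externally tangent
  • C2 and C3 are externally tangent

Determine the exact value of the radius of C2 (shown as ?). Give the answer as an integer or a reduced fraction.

1. [ext C1·C2]  r_C2² + 21r_C2 − 442 = 0  ⇒  r_C2 = 13 (r>0 drops 1)
2. [ext C2·C3]  r_C2² + (2/3)r_C2 − 533/3 = 0  ⇒  r_C2 = 13 (r>0 drops 1)

13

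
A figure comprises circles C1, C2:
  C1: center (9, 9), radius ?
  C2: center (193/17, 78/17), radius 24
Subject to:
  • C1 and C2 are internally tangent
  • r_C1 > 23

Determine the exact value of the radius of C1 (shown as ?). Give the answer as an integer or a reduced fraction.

1. [int C1,C2]  r_C1² − 48r_C1 + 551 = 0  ⇒  r_C1 = 19 or 29
2. given r_C1 > 23: keep 29

29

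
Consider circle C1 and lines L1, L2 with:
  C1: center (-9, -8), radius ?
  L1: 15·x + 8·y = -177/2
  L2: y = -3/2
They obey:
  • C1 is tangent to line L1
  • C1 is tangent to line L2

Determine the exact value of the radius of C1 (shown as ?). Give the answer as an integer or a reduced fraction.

1. [C1‖L1]  r_C1² − 169/4 = 0  ⇒  r_C1 = 13/2 (r>0 drops 1)
2. [C1‖L2]  r_C1² − 169/4 = 0  ⇒  r_C1 = 13/2 (r>0 drops 1)

13/2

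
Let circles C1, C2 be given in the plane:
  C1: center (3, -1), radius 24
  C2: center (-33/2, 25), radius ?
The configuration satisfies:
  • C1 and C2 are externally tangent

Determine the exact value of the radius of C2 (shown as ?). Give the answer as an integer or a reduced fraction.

17/2

1. [ext C1·C2]  r_C2² + 48r_C2 − 1921/4 = 0  ⇒  r_C2 = 17/2 (r>0 drops 1)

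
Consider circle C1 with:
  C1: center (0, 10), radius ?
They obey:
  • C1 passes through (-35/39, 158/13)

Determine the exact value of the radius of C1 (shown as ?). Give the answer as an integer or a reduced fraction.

1. [C1∋P]  r_C1² − 49/9 = 0  ⇒  r_C1 = 7/3 (r>0 drops 1)

7/3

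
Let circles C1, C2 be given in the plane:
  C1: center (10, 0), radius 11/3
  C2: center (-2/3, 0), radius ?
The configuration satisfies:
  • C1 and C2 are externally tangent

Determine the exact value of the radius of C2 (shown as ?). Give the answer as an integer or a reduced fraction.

7

1. [ext C1·C2]  r_C2² + (22/3)r_C2 − 301/3 = 0  ⇒  r_C2 = 7 (r>0 drops 1)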